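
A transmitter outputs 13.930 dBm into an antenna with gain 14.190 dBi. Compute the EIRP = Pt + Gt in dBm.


EIRP = Pt + Gt = 13.930 + 14.190 = 28.12 dBm

28.12 dBm


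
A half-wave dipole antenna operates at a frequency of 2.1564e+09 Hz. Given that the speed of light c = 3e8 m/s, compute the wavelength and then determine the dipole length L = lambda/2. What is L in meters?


lambda = c / f = 3.0000e+08 / 2.1564e+09 = 0.1391208 m
L = lambda / 2 = 0.1391208 / 2 = 0.06956 m

0.06956 m


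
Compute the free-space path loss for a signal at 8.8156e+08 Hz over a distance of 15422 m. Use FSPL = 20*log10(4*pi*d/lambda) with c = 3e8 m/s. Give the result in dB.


lambda = c / f = 3.0000e+08 / 8.8156e+08 = 0.3403058 m
FSPL = 20 * log10(4*pi*15422/0.3403058) = 115.1 dB

115.1 dB


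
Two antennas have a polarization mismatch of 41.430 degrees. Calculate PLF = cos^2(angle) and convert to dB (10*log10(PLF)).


PLF_linear = cos^2(41.430 deg) = 0.5621471
PLF_dB = 10 * log10(0.5621471) = -2.502 dB

-2.502 dB


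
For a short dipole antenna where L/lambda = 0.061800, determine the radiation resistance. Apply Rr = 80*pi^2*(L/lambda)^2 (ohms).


Rr = 80 * pi^2 * (0.061800)^2 = 80 * 9.869604 * 3.819240e-03 = 3.016 ohm

3.016 ohm


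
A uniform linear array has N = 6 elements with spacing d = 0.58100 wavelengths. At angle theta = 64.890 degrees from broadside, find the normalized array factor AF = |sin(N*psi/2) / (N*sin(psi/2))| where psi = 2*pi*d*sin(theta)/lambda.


psi = 2*pi*0.58100*sin(64.890 deg) = 3.305536 rad
AF = |sin(6*3.305536/2) / (6*sin(3.305536/2))| = 0.07897

0.07897


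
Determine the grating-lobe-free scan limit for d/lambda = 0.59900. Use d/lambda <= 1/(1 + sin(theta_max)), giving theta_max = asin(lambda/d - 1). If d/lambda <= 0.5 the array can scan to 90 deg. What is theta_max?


lambda/d - 1 = 1/0.59900 - 1 = 0.6694491
theta_max = asin(0.6694491) = 42.02 deg

42.02 deg


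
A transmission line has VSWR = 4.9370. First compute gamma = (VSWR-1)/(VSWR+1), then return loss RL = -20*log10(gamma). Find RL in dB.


gamma = (4.9370 - 1) / (4.9370 + 1) = 0.6631295
RL = -20 * log10(0.6631295) = 3.568 dB

3.568 dB


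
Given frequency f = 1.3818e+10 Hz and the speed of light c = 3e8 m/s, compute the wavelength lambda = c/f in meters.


lambda = c / f = 3.0000e+08 / 1.3818e+10 = 0.02171 m

0.02171 m


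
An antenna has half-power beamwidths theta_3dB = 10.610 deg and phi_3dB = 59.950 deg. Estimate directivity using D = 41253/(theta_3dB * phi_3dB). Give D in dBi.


D_linear = 41253 / (10.610 * 59.950) = 64.85612
D_dBi = 10 * log10(64.85612) = 18.12 dBi

18.12 dBi


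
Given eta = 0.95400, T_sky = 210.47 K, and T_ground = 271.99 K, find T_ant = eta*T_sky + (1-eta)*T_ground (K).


T_ant = 0.95400 * 210.47 + (1 - 0.95400) * 271.99 = 213.3 K

213.3 K


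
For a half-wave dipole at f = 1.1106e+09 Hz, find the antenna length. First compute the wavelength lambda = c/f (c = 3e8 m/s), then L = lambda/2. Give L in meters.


lambda = c / f = 3.0000e+08 / 1.1106e+09 = 0.2701243 m
L = lambda / 2 = 0.2701243 / 2 = 0.1351 m

0.1351 m


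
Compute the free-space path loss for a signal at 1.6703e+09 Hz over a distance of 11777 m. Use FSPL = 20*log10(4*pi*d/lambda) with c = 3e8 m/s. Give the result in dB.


lambda = c / f = 3.0000e+08 / 1.6703e+09 = 0.1796085 m
FSPL = 20 * log10(4*pi*11777/0.1796085) = 118.3 dB

118.3 dB


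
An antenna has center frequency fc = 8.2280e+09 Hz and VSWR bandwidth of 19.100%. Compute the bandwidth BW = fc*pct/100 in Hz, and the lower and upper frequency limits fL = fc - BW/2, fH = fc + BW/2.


BW = 8.2280e+09 * 19.100/100 = 1.571548e+09 Hz
fL = 8.2280e+09 - 1.571548e+09/2 = 7.442e+09 Hz
fH = 8.2280e+09 + 1.571548e+09/2 = 9.014e+09 Hz

BW=1.572e+09 Hz, fL=7.442e+09 Hz, fH=9.014e+09 Hz


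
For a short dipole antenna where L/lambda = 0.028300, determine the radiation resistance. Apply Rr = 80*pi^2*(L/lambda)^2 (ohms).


Rr = 80 * pi^2 * (0.028300)^2 = 80 * 9.869604 * 8.008900e-04 = 0.6324 ohm

0.6324 ohm


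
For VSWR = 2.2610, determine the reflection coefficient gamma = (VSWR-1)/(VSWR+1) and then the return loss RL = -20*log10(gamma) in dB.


gamma = (2.2610 - 1) / (2.2610 + 1) = 0.3866912
RL = -20 * log10(0.3866912) = 8.253 dB

8.253 dB


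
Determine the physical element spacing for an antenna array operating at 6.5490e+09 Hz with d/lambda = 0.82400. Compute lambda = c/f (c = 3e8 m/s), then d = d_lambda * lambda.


lambda = c / f = 3.0000e+08 / 6.5490e+09 = 0.04580852 m
d = 0.82400 * 0.04580852 = 0.03775 m

0.03775 m


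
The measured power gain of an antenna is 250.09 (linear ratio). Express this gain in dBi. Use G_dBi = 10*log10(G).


G_dBi = 10 * log10(250.09) = 23.98 dBi

23.98 dBi


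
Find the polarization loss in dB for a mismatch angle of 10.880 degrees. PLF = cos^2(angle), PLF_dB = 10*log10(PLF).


PLF_linear = cos^2(10.880 deg) = 0.9643724
PLF_dB = 10 * log10(0.9643724) = -0.1576 dB

-0.1576 dB


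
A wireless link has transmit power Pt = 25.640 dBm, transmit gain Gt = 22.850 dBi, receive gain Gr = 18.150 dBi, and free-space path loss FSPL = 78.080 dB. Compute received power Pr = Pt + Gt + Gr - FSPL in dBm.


Pr = 25.640 + 22.850 + 18.150 - 78.080 = -11.44 dBm

-11.44 dBm


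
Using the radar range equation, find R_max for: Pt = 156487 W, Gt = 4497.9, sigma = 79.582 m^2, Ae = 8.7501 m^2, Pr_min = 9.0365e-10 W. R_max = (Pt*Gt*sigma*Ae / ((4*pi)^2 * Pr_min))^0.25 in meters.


R^4 = 156487*4497.9*79.582*8.7501 / ((4*pi)^2 * 9.0365e-10) = 3.434756e+18
R_max = 3.434756e+18^0.25 = 43050 m

43050 m


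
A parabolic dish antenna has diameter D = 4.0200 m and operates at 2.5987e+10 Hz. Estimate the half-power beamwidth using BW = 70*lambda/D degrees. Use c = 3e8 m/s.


lambda = c / f = 3.0000e+08 / 2.5987e+10 = 0.01154423 m
BW = 70 * 0.01154423 / 4.0200 = 0.2010 deg

0.2010 deg


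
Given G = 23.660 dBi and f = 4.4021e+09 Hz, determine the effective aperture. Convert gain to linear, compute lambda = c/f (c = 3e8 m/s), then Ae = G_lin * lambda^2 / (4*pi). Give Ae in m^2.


lambda = c / f = 3.0000e+08 / 4.4021e+09 = 0.06814929 m
G_linear = 10^(23.660/10) = 232.2737
Ae = G_linear * lambda^2 / (4*pi) = 232.2737 * 0.06814929^2 / (4*pi) = 0.08584 m^2

0.08584 m^2


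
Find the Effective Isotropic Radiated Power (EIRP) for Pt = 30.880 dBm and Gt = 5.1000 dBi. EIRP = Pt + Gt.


EIRP = Pt + Gt = 30.880 + 5.1000 = 35.98 dBm

35.98 dBm


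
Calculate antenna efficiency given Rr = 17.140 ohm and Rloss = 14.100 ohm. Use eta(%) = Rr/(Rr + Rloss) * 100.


eta = 17.140 / (17.140 + 14.100) * 100 = 54.87%

54.87%


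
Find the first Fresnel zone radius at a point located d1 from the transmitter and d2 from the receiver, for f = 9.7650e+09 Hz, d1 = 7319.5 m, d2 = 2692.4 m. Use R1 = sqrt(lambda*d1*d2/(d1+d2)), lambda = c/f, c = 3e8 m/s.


lambda = c / f = 3.0000e+08 / 9.7650e+09 = 0.03072197 m
R1 = sqrt(0.03072197 * 7319.5 * 2692.4 / (7319.5 + 2692.4)) = 7.776 m

7.776 m


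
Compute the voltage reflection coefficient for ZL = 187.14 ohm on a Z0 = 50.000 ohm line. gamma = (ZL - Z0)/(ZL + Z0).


gamma = (187.14 - 50.000) / (187.14 + 50.000) = 0.5783

0.5783


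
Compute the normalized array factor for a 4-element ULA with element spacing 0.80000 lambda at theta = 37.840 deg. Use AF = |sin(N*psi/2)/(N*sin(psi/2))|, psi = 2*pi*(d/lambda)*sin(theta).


psi = 2*pi*0.80000*sin(37.840 deg) = 3.083579 rad
AF = |sin(4*3.083579/2) / (4*sin(3.083579/2))| = 0.02895

0.02895


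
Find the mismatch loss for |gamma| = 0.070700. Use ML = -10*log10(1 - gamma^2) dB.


ML = -10 * log10(1 - 0.070700^2) = -10 * log10(0.99500151) = 0.02176 dB

0.02176 dB


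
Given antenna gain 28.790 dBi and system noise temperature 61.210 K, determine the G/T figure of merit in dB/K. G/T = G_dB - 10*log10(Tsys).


G/T = 28.790 - 10*log10(61.210) = 28.790 - 17.86822 = 10.92 dB/K

10.92 dB/K


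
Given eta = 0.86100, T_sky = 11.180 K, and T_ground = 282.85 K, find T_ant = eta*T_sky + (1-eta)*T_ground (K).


T_ant = 0.86100 * 11.180 + (1 - 0.86100) * 282.85 = 48.94 K

48.94 K


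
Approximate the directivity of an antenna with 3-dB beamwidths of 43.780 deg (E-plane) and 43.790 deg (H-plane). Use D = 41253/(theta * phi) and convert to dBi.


D_linear = 41253 / (43.780 * 43.790) = 21.51815
D_dBi = 10 * log10(21.51815) = 13.33 dBi

13.33 dBi


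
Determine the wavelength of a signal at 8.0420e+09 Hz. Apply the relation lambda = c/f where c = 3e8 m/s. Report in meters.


lambda = c / f = 3.0000e+08 / 8.0420e+09 = 0.03730 m

0.03730 m


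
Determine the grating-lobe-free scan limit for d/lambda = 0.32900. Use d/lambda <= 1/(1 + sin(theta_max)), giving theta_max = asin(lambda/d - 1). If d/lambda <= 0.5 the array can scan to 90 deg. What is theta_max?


lambda/d - 1 = 1/0.32900 - 1 = 2.039514 >= 1
d/lambda <= 0.5, so the array can scan to endfire without grating lobes: theta_max = 90 deg

90 deg


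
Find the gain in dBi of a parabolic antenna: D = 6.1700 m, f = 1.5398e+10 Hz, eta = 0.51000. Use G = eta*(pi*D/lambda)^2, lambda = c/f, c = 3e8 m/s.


lambda = c / f = 3.0000e+08 / 1.5398e+10 = 0.01948305 m
G_linear = 0.51000 * (pi * 6.1700 / 0.01948305)^2 = 504808.2
G_dBi = 10 * log10(504808.2) = 57.03 dBi

57.03 dBi


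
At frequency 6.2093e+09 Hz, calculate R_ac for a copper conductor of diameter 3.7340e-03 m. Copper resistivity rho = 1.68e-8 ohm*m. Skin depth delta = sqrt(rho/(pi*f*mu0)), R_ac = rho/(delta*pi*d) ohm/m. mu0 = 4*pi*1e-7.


delta = sqrt(1.68e-8 / (pi * 6.2093e+09 * 4*pi*1e-7)) = 8.278534e-07 m
R_ac = 1.68e-8 / (8.278534e-07 * pi * 3.7340e-03) = 1.730 ohm/m

1.730 ohm/m


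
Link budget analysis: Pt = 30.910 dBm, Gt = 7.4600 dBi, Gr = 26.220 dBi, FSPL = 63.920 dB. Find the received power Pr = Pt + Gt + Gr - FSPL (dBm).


Pr = 30.910 + 7.4600 + 26.220 - 63.920 = 0.67 dBm

0.67 dBm


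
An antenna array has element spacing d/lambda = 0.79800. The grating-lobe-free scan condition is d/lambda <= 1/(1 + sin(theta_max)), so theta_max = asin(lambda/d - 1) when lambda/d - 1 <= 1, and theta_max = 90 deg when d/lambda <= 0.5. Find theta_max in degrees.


lambda/d - 1 = 1/0.79800 - 1 = 0.2531328
theta_max = asin(0.2531328) = 14.66 deg

14.66 deg


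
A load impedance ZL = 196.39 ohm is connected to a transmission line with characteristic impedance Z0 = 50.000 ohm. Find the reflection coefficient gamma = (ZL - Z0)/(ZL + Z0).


gamma = (196.39 - 50.000) / (196.39 + 50.000) = 0.5941

0.5941


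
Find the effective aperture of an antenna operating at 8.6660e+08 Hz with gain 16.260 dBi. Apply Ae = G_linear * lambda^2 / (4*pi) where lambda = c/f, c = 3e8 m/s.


lambda = c / f = 3.0000e+08 / 8.6660e+08 = 0.3461805 m
G_linear = 10^(16.260/10) = 42.26686
Ae = G_linear * lambda^2 / (4*pi) = 42.26686 * 0.3461805^2 / (4*pi) = 0.4031 m^2

0.4031 m^2


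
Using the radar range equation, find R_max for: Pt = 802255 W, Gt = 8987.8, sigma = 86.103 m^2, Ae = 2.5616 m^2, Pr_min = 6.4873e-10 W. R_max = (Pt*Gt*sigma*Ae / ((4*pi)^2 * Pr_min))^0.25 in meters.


R^4 = 802255*8987.8*86.103*2.5616 / ((4*pi)^2 * 6.4873e-10) = 1.552429e+19
R_max = 1.552429e+19^0.25 = 62770 m

62770 m


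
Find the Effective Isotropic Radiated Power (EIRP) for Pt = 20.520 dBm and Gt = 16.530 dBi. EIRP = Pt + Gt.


EIRP = Pt + Gt = 20.520 + 16.530 = 37.05 dBm

37.05 dBm


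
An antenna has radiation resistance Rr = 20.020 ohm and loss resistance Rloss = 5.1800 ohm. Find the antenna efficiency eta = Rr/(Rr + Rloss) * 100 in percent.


eta = 20.020 / (20.020 + 5.1800) * 100 = 79.44%

79.44%


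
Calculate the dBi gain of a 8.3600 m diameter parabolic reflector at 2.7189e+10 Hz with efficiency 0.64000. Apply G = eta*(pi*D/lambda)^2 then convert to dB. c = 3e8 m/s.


lambda = c / f = 3.0000e+08 / 2.7189e+10 = 0.01103387 m
G_linear = 0.64000 * (pi * 8.3600 / 0.01103387)^2 = 3.626073e+06
G_dBi = 10 * log10(3.626073e+06) = 65.59 dBi

65.59 dBi


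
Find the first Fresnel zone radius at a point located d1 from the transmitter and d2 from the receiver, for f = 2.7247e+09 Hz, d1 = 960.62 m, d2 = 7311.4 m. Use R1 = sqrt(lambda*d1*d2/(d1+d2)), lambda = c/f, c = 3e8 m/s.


lambda = c / f = 3.0000e+08 / 2.7247e+09 = 0.1101039 m
R1 = sqrt(0.1101039 * 960.62 * 7311.4 / (960.62 + 7311.4)) = 9.669 m

9.669 m


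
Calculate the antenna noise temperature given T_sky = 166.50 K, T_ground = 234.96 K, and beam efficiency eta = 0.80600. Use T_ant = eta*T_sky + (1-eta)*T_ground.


T_ant = 0.80600 * 166.50 + (1 - 0.80600) * 234.96 = 179.8 K

179.8 K


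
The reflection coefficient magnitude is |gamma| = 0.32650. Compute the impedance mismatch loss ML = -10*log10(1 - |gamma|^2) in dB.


ML = -10 * log10(1 - 0.32650^2) = -10 * log10(0.89339775) = 0.4896 dB

0.4896 dB


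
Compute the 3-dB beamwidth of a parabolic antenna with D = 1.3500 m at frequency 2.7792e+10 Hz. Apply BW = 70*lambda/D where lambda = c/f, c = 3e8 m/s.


lambda = c / f = 3.0000e+08 / 2.7792e+10 = 0.01079447 m
BW = 70 * 0.01079447 / 1.3500 = 0.5597 deg

0.5597 deg


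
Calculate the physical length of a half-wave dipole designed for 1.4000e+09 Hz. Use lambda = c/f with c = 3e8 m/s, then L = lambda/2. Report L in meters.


lambda = c / f = 3.0000e+08 / 1.4000e+09 = 0.2142857 m
L = lambda / 2 = 0.2142857 / 2 = 0.1071 m

0.1071 m


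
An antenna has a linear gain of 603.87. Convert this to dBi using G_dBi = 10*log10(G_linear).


G_dBi = 10 * log10(603.87) = 27.81 dBi

27.81 dBi


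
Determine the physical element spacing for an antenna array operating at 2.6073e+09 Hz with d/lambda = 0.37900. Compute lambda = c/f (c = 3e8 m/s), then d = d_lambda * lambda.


lambda = c / f = 3.0000e+08 / 2.6073e+09 = 0.1150616 m
d = 0.37900 * 0.1150616 = 0.04361 m

0.04361 m


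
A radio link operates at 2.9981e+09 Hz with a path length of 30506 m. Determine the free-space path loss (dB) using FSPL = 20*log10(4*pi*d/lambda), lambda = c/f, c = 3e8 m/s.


lambda = c / f = 3.0000e+08 / 2.9981e+09 = 0.1000634 m
FSPL = 20 * log10(4*pi*30506/0.1000634) = 131.7 dB

131.7 dB


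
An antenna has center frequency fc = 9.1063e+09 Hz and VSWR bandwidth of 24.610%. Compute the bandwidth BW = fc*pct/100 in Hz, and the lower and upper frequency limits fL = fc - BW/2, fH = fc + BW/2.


BW = 9.1063e+09 * 24.610/100 = 2.241060e+09 Hz
fL = 9.1063e+09 - 2.241060e+09/2 = 7.986e+09 Hz
fH = 9.1063e+09 + 2.241060e+09/2 = 1.023e+10 Hz

BW=2.241e+09 Hz, fL=7.986e+09 Hz, fH=1.023e+10 Hz


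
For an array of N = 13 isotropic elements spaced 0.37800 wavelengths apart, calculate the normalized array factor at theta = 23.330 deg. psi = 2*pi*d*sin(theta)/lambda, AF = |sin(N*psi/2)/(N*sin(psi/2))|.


psi = 2*pi*0.37800*sin(23.330 deg) = 0.9405800 rad
AF = |sin(13*0.9405800/2) / (13*sin(0.9405800/2))| = 0.02862

0.02862


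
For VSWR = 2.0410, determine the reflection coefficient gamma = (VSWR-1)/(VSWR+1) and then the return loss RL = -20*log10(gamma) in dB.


gamma = (2.0410 - 1) / (2.0410 + 1) = 0.3423216
RL = -20 * log10(0.3423216) = 9.311 dB

9.311 dB


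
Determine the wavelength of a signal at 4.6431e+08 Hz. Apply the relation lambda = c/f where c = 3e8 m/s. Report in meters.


lambda = c / f = 3.0000e+08 / 4.6431e+08 = 0.6461 m

0.6461 m


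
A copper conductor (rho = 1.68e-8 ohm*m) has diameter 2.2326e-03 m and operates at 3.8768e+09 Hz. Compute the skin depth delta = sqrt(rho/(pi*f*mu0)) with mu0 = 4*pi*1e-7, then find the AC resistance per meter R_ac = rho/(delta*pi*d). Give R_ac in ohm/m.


delta = sqrt(1.68e-8 / (pi * 3.8768e+09 * 4*pi*1e-7)) = 1.047703e-06 m
R_ac = 1.68e-8 / (1.047703e-06 * pi * 2.2326e-03) = 2.286 ohm/m

2.286 ohm/m


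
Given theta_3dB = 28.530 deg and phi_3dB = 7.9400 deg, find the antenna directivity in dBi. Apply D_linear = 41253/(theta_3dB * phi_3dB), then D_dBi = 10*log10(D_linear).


D_linear = 41253 / (28.530 * 7.9400) = 182.1098
D_dBi = 10 * log10(182.1098) = 22.60 dBi

22.60 dBi


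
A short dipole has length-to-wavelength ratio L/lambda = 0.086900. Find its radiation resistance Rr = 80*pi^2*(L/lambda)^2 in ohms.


Rr = 80 * pi^2 * (0.086900)^2 = 80 * 9.869604 * 7.551610e-03 = 5.963 ohm

5.963 ohm


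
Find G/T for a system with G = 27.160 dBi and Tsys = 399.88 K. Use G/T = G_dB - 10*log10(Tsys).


G/T = 27.160 - 10*log10(399.88) = 27.160 - 26.01930 = 1.141 dB/K

1.141 dB/K


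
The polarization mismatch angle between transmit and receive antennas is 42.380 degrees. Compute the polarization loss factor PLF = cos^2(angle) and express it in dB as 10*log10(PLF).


PLF_linear = cos^2(42.380 deg) = 0.5456639
PLF_dB = 10 * log10(0.5456639) = -2.631 dB

-2.631 dB


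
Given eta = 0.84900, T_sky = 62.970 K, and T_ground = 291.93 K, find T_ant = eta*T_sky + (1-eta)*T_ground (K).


T_ant = 0.84900 * 62.970 + (1 - 0.84900) * 291.93 = 97.54 K

97.54 K


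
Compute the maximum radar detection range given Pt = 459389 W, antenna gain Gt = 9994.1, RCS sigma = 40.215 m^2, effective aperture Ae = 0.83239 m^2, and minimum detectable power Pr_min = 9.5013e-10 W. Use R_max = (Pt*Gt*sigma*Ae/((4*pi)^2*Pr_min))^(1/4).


R^4 = 459389*9994.1*40.215*0.83239 / ((4*pi)^2 * 9.5013e-10) = 1.024322e+18
R_max = 1.024322e+18^0.25 = 31813 m

31813 m


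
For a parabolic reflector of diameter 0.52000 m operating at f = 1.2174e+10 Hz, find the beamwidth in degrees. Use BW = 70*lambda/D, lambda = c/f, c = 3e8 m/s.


lambda = c / f = 3.0000e+08 / 1.2174e+10 = 0.02464268 m
BW = 70 * 0.02464268 / 0.52000 = 3.317 deg

3.317 deg


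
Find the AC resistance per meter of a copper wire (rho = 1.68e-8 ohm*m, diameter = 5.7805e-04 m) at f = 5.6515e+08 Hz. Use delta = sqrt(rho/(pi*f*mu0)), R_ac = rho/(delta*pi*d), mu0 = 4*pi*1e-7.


delta = sqrt(1.68e-8 / (pi * 5.6515e+08 * 4*pi*1e-7)) = 2.744056e-06 m
R_ac = 1.68e-8 / (2.744056e-06 * pi * 5.7805e-04) = 3.371 ohm/m

3.371 ohm/m


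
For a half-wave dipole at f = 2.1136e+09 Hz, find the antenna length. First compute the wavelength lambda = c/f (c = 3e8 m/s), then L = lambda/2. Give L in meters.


lambda = c / f = 3.0000e+08 / 2.1136e+09 = 0.1419379 m
L = lambda / 2 = 0.1419379 / 2 = 0.07097 m

0.07097 m


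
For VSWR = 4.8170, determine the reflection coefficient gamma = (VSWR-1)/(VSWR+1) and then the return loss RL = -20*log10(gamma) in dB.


gamma = (4.8170 - 1) / (4.8170 + 1) = 0.6561802
RL = -20 * log10(0.6561802) = 3.660 dB

3.660 dB


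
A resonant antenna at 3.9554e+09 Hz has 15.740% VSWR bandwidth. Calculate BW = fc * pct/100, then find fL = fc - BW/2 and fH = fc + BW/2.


BW = 3.9554e+09 * 15.740/100 = 6.225800e+08 Hz
fL = 3.9554e+09 - 6.225800e+08/2 = 3.644e+09 Hz
fH = 3.9554e+09 + 6.225800e+08/2 = 4.267e+09 Hz

BW=6.226e+08 Hz, fL=3.644e+09 Hz, fH=4.267e+09 Hz


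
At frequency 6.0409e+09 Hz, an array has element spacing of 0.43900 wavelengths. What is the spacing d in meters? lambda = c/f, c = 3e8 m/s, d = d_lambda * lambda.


lambda = c / f = 3.0000e+08 / 6.0409e+09 = 0.04966147 m
d = 0.43900 * 0.04966147 = 0.02180 m

0.02180 m


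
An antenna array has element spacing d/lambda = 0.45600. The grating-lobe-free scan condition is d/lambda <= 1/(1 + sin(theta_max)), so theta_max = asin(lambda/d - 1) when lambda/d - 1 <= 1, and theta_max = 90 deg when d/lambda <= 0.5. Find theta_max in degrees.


lambda/d - 1 = 1/0.45600 - 1 = 1.192982 >= 1
d/lambda <= 0.5, so the array can scan to endfire without grating lobes: theta_max = 90 deg

90 deg


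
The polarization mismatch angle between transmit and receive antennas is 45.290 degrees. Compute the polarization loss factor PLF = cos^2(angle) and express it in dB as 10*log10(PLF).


PLF_linear = cos^2(45.290 deg) = 0.4949386
PLF_dB = 10 * log10(0.4949386) = -3.054 dB

-3.054 dB


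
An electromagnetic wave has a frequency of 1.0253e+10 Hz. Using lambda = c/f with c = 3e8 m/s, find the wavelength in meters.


lambda = c / f = 3.0000e+08 / 1.0253e+10 = 0.02926 m

0.02926 m


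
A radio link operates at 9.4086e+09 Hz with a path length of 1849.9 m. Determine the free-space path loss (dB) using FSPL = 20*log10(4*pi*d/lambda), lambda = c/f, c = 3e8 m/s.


lambda = c / f = 3.0000e+08 / 9.4086e+09 = 0.03188572 m
FSPL = 20 * log10(4*pi*1849.9/0.03188572) = 117.3 dB

117.3 dB


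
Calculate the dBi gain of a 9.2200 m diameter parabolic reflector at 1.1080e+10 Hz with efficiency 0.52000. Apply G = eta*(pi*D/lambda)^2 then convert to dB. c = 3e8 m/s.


lambda = c / f = 3.0000e+08 / 1.1080e+10 = 0.02707581 m
G_linear = 0.52000 * (pi * 9.2200 / 0.02707581)^2 = 595116.5
G_dBi = 10 * log10(595116.5) = 57.75 dBi

57.75 dBi


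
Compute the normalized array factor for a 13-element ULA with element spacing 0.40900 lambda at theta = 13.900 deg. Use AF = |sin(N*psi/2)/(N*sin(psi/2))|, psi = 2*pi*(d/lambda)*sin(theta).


psi = 2*pi*0.40900*sin(13.900 deg) = 0.6173435 rad
AF = |sin(13*0.6173435/2) / (13*sin(0.6173435/2))| = 0.1937

0.1937


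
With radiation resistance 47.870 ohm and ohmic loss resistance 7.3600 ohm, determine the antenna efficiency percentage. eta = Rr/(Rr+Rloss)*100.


eta = 47.870 / (47.870 + 7.3600) * 100 = 86.67%

86.67%


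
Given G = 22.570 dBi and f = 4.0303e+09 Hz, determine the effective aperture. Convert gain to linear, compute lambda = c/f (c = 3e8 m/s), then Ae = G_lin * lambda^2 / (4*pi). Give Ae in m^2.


lambda = c / f = 3.0000e+08 / 4.0303e+09 = 0.07443615 m
G_linear = 10^(22.570/10) = 180.7174
Ae = G_linear * lambda^2 / (4*pi) = 180.7174 * 0.07443615^2 / (4*pi) = 0.07968 m^2

0.07968 m^2


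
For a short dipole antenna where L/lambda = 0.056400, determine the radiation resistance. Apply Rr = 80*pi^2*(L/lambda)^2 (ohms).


Rr = 80 * pi^2 * (0.056400)^2 = 80 * 9.869604 * 3.180960e-03 = 2.512 ohm

2.512 ohm


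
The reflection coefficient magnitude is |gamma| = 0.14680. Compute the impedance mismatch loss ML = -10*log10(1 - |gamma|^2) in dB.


ML = -10 * log10(1 - 0.14680^2) = -10 * log10(0.97844976) = 0.09461 dB

0.09461 dB


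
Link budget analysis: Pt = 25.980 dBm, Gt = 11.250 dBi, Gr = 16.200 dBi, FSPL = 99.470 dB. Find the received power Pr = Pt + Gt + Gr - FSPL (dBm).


Pr = 25.980 + 11.250 + 16.200 - 99.470 = -46.04 dBm

-46.04 dBm


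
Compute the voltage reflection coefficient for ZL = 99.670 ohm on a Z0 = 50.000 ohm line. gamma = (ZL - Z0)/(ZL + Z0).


gamma = (99.670 - 50.000) / (99.670 + 50.000) = 0.3319

0.3319


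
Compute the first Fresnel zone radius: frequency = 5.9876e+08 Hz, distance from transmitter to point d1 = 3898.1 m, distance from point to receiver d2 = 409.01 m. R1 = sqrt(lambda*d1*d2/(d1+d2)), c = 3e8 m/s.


lambda = c / f = 3.0000e+08 / 5.9876e+08 = 0.5010355 m
R1 = sqrt(0.5010355 * 3898.1 * 409.01 / (3898.1 + 409.01)) = 13.62 m

13.62 m


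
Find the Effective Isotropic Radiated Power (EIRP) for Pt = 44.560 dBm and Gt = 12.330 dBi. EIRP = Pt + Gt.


EIRP = Pt + Gt = 44.560 + 12.330 = 56.89 dBm

56.89 dBm


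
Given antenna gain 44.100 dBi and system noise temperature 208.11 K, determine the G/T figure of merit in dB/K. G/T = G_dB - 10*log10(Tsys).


G/T = 44.100 - 10*log10(208.11) = 44.100 - 23.18293 = 20.92 dB/K

20.92 dB/K


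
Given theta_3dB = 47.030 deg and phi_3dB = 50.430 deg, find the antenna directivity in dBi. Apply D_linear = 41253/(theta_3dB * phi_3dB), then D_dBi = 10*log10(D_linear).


D_linear = 41253 / (47.030 * 50.430) = 17.39368
D_dBi = 10 * log10(17.39368) = 12.40 dBi

12.40 dBi


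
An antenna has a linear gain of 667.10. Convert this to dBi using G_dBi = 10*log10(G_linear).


G_dBi = 10 * log10(667.10) = 28.24 dBi

28.24 dBi


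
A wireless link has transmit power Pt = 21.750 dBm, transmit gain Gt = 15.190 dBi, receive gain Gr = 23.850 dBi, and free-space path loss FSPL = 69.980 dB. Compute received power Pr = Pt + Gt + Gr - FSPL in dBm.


Pr = 21.750 + 15.190 + 23.850 - 69.980 = -9.19 dBm

-9.19 dBm


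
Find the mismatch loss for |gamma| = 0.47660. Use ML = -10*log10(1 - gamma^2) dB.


ML = -10 * log10(1 - 0.47660^2) = -10 * log10(0.77285244) = 1.119 dB

1.119 dB


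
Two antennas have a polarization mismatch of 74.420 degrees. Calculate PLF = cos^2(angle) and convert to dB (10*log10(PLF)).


PLF_linear = cos^2(74.420 deg) = 0.07213715
PLF_dB = 10 * log10(0.07213715) = -11.42 dB

-11.42 dB


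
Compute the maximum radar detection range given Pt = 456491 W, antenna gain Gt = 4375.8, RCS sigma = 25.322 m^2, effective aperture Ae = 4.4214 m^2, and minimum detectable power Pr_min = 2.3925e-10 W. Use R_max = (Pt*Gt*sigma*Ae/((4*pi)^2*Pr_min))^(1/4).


R^4 = 456491*4375.8*25.322*4.4214 / ((4*pi)^2 * 2.3925e-10) = 5.919375e+18
R_max = 5.919375e+18^0.25 = 49325 m

49325 m


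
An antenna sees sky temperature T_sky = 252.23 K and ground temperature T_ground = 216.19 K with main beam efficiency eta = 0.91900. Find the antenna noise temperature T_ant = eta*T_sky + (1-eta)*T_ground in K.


T_ant = 0.91900 * 252.23 + (1 - 0.91900) * 216.19 = 249.3 K

249.3 K


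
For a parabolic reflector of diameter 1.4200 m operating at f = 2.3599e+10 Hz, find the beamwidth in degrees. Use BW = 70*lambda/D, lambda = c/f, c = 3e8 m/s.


lambda = c / f = 3.0000e+08 / 2.3599e+10 = 0.01271240 m
BW = 70 * 0.01271240 / 1.4200 = 0.6267 deg

0.6267 deg


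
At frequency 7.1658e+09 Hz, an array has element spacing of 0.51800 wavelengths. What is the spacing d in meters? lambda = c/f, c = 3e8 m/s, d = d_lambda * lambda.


lambda = c / f = 3.0000e+08 / 7.1658e+09 = 0.04186553 m
d = 0.51800 * 0.04186553 = 0.02169 m

0.02169 m


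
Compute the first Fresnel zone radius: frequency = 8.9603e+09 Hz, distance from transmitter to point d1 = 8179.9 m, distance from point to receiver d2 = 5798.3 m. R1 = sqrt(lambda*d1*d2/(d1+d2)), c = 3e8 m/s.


lambda = c / f = 3.0000e+08 / 8.9603e+09 = 0.03348102 m
R1 = sqrt(0.03348102 * 8179.9 * 5798.3 / (8179.9 + 5798.3)) = 10.66 m

10.66 m


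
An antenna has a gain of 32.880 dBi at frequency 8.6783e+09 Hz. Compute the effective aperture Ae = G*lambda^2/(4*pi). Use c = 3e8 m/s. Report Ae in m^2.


lambda = c / f = 3.0000e+08 / 8.6783e+09 = 0.03456898 m
G_linear = 10^(32.880/10) = 1940.886
Ae = G_linear * lambda^2 / (4*pi) = 1940.886 * 0.03456898^2 / (4*pi) = 0.1846 m^2

0.1846 m^2


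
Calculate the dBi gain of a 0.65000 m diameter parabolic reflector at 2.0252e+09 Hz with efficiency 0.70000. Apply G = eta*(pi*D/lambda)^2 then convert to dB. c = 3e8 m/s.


lambda = c / f = 3.0000e+08 / 2.0252e+09 = 0.1481335 m
G_linear = 0.70000 * (pi * 0.65000 / 0.1481335)^2 = 133.0203
G_dBi = 10 * log10(133.0203) = 21.24 dBi

21.24 dBi


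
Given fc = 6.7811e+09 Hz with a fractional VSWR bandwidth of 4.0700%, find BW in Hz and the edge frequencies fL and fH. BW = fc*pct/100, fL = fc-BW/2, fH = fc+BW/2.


BW = 6.7811e+09 * 4.0700/100 = 2.759908e+08 Hz
fL = 6.7811e+09 - 2.759908e+08/2 = 6.643e+09 Hz
fH = 6.7811e+09 + 2.759908e+08/2 = 6.919e+09 Hz

BW=2.760e+08 Hz, fL=6.643e+09 Hz, fH=6.919e+09 Hz


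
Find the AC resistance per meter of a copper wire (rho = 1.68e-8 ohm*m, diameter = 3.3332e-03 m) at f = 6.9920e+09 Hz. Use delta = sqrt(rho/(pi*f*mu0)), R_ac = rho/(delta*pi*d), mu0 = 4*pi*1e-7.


delta = sqrt(1.68e-8 / (pi * 6.9920e+09 * 4*pi*1e-7)) = 7.801427e-07 m
R_ac = 1.68e-8 / (7.801427e-07 * pi * 3.3332e-03) = 2.056 ohm/m

2.056 ohm/m


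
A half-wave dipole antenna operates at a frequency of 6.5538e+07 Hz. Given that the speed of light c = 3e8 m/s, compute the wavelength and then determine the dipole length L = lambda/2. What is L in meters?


lambda = c / f = 3.0000e+08 / 6.5538e+07 = 4.577497 m
L = lambda / 2 = 4.577497 / 2 = 2.289 m

2.289 m


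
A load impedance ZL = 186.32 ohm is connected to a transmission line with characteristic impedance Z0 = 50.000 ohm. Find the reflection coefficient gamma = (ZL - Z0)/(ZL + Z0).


gamma = (186.32 - 50.000) / (186.32 + 50.000) = 0.5768

0.5768


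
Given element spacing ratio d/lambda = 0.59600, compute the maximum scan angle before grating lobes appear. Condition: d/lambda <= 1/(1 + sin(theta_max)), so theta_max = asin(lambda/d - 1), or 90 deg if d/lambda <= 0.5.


lambda/d - 1 = 1/0.59600 - 1 = 0.6778523
theta_max = asin(0.6778523) = 42.68 deg

42.68 deg


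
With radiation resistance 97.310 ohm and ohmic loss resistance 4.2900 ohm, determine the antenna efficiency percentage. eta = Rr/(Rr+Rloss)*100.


eta = 97.310 / (97.310 + 4.2900) * 100 = 95.78%

95.78%


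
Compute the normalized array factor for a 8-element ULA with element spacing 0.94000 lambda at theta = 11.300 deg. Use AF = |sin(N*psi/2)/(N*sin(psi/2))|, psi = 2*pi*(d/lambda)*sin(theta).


psi = 2*pi*0.94000*sin(11.300 deg) = 1.157296 rad
AF = |sin(8*1.157296/2) / (8*sin(1.157296/2))| = 0.2278

0.2278


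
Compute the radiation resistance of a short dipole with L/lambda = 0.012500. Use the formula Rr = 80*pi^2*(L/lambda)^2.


Rr = 80 * pi^2 * (0.012500)^2 = 80 * 9.869604 * 1.562500e-04 = 0.1234 ohm

0.1234 ohm


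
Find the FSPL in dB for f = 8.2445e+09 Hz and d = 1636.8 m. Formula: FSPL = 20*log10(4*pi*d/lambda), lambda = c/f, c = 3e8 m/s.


lambda = c / f = 3.0000e+08 / 8.2445e+09 = 0.03638789 m
FSPL = 20 * log10(4*pi*1636.8/0.03638789) = 115.0 dB

115.0 dB


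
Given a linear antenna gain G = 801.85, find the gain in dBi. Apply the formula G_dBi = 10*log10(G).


G_dBi = 10 * log10(801.85) = 29.04 dBi

29.04 dBi


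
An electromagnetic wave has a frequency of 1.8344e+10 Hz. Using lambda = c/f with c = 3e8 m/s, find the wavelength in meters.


lambda = c / f = 3.0000e+08 / 1.8344e+10 = 0.01635 m

0.01635 m


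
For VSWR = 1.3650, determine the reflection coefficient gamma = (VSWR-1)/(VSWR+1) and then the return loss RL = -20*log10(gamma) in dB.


gamma = (1.3650 - 1) / (1.3650 + 1) = 0.1543340
RL = -20 * log10(0.1543340) = 16.23 dB

16.23 dB


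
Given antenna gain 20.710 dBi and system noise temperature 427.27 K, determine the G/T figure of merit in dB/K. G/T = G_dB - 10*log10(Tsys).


G/T = 20.710 - 10*log10(427.27) = 20.710 - 26.30702 = -5.597 dB/K

-5.597 dB/K


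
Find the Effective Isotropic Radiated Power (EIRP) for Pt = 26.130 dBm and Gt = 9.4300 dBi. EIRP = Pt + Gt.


EIRP = Pt + Gt = 26.130 + 9.4300 = 35.56 dBm

35.56 dBm


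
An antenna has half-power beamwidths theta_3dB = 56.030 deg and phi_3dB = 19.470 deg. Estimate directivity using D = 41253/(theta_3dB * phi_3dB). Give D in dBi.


D_linear = 41253 / (56.030 * 19.470) = 37.81542
D_dBi = 10 * log10(37.81542) = 15.78 dBi

15.78 dBi


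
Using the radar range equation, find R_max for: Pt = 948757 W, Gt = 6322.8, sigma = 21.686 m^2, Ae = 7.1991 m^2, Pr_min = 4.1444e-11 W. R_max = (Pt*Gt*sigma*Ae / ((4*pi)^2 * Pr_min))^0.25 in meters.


R^4 = 948757*6322.8*21.686*7.1991 / ((4*pi)^2 * 4.1444e-11) = 1.431004e+20
R_max = 1.431004e+20^0.25 = 109373 m

109373 m


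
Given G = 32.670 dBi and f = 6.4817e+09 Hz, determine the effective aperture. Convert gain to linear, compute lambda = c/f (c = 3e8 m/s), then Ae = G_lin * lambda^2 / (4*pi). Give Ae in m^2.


lambda = c / f = 3.0000e+08 / 6.4817e+09 = 0.04628415 m
G_linear = 10^(32.670/10) = 1849.269
Ae = G_linear * lambda^2 / (4*pi) = 1849.269 * 0.04628415^2 / (4*pi) = 0.3152 m^2

0.3152 m^2


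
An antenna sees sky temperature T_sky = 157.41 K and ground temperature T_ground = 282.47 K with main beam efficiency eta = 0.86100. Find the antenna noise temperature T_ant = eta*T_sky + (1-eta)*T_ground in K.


T_ant = 0.86100 * 157.41 + (1 - 0.86100) * 282.47 = 174.8 K

174.8 K


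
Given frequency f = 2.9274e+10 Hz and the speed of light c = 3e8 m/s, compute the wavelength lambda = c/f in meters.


lambda = c / f = 3.0000e+08 / 2.9274e+10 = 0.01025 m

0.01025 m


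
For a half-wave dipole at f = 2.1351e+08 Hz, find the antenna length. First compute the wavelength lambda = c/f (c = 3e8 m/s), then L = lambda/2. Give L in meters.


lambda = c / f = 3.0000e+08 / 2.1351e+08 = 1.405086 m
L = lambda / 2 = 1.405086 / 2 = 0.7025 m

0.7025 m


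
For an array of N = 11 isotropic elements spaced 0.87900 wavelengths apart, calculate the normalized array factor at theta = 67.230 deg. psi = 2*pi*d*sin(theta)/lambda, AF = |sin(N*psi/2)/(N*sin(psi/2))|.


psi = 2*pi*0.87900*sin(67.230 deg) = 5.092496 rad
AF = |sin(11*5.092496/2) / (11*sin(5.092496/2))| = 0.04255

0.04255


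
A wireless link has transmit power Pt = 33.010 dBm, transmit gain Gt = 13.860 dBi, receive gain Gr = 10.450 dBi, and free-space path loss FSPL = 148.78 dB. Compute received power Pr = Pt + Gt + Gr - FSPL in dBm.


Pr = 33.010 + 13.860 + 10.450 - 148.78 = -91.46 dBm

-91.46 dBm


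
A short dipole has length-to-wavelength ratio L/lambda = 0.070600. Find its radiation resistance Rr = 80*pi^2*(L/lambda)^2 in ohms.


Rr = 80 * pi^2 * (0.070600)^2 = 80 * 9.869604 * 4.984360e-03 = 3.935 ohm

3.935 ohm


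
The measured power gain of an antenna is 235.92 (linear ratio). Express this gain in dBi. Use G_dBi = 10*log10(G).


G_dBi = 10 * log10(235.92) = 23.73 dBi

23.73 dBi


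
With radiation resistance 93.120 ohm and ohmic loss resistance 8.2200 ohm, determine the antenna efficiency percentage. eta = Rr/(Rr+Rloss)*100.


eta = 93.120 / (93.120 + 8.2200) * 100 = 91.89%

91.89%


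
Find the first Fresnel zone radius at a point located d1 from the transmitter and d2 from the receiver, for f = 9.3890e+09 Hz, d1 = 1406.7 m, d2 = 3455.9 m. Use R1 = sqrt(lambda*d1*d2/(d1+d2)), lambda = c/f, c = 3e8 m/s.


lambda = c / f = 3.0000e+08 / 9.3890e+09 = 0.03195228 m
R1 = sqrt(0.03195228 * 1406.7 * 3455.9 / (1406.7 + 3455.9)) = 5.652 m

5.652 m


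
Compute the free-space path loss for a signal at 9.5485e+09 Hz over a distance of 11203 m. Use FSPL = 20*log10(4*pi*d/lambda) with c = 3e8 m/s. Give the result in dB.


lambda = c / f = 3.0000e+08 / 9.5485e+09 = 0.03141855 m
FSPL = 20 * log10(4*pi*11203/0.03141855) = 133.0 dB

133.0 dB


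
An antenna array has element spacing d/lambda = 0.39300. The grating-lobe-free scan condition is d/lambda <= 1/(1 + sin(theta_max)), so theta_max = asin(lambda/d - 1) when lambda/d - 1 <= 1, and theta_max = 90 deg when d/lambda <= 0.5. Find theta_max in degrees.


lambda/d - 1 = 1/0.39300 - 1 = 1.544529 >= 1
d/lambda <= 0.5, so the array can scan to endfire without grating lobes: theta_max = 90 deg

90 deg


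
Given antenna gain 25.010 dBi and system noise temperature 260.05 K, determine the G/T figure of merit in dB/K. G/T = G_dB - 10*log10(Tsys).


G/T = 25.010 - 10*log10(260.05) = 25.010 - 24.15057 = 0.8594 dB/K

0.8594 dB/K


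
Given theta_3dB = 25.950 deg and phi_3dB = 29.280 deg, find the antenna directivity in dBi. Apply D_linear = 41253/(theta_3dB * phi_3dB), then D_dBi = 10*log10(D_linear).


D_linear = 41253 / (25.950 * 29.280) = 54.29341
D_dBi = 10 * log10(54.29341) = 17.35 dBi

17.35 dBi


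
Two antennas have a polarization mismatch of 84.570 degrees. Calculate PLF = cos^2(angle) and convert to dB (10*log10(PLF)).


PLF_linear = cos^2(84.570 deg) = 8.954757e-03
PLF_dB = 10 * log10(8.954757e-03) = -20.48 dB

-20.48 dB


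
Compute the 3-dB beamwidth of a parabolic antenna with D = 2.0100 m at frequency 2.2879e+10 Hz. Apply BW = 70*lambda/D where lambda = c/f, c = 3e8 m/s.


lambda = c / f = 3.0000e+08 / 2.2879e+10 = 0.01311246 m
BW = 70 * 0.01311246 / 2.0100 = 0.4567 deg

0.4567 deg


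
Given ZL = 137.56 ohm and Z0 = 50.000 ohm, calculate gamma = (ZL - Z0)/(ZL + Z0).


gamma = (137.56 - 50.000) / (137.56 + 50.000) = 0.4668

0.4668


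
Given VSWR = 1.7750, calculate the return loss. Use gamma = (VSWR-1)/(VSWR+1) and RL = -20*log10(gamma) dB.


gamma = (1.7750 - 1) / (1.7750 + 1) = 0.2792793
RL = -20 * log10(0.2792793) = 11.08 dB

11.08 dB


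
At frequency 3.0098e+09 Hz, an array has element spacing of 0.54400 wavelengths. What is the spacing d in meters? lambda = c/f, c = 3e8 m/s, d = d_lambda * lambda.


lambda = c / f = 3.0000e+08 / 3.0098e+09 = 0.09967440 m
d = 0.54400 * 0.09967440 = 0.05422 m

0.05422 m


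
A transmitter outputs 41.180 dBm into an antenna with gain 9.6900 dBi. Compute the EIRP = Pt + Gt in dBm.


EIRP = Pt + Gt = 41.180 + 9.6900 = 50.87 dBm

50.87 dBm


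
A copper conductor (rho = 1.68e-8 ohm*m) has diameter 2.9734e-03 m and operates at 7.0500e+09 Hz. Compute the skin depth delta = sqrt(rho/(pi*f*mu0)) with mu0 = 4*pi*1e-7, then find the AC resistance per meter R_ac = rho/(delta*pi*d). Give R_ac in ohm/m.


delta = sqrt(1.68e-8 / (pi * 7.0500e+09 * 4*pi*1e-7)) = 7.769270e-07 m
R_ac = 1.68e-8 / (7.769270e-07 * pi * 2.9734e-03) = 2.315 ohm/m

2.315 ohm/m


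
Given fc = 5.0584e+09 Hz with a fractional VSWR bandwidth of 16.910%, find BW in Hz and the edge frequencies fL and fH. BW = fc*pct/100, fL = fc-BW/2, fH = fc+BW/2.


BW = 5.0584e+09 * 16.910/100 = 8.553754e+08 Hz
fL = 5.0584e+09 - 8.553754e+08/2 = 4.631e+09 Hz
fH = 5.0584e+09 + 8.553754e+08/2 = 5.486e+09 Hz

BW=8.554e+08 Hz, fL=4.631e+09 Hz, fH=5.486e+09 Hz


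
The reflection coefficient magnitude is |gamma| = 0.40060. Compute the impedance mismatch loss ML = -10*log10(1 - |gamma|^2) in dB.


ML = -10 * log10(1 - 0.40060^2) = -10 * log10(0.83951964) = 0.7597 dB

0.7597 dB


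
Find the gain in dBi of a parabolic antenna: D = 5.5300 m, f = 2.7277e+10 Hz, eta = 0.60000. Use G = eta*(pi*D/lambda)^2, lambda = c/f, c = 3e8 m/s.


lambda = c / f = 3.0000e+08 / 2.7277e+10 = 0.01099828 m
G_linear = 0.60000 * (pi * 5.5300 / 0.01099828)^2 = 1.497103e+06
G_dBi = 10 * log10(1.497103e+06) = 61.75 dBi

61.75 dBi


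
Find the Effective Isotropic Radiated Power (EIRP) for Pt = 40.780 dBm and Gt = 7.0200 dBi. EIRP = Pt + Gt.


EIRP = Pt + Gt = 40.780 + 7.0200 = 47.80 dBm

47.80 dBm


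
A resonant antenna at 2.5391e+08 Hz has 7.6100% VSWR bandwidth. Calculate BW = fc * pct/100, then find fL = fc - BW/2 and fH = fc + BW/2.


BW = 2.5391e+08 * 7.6100/100 = 1.932255e+07 Hz
fL = 2.5391e+08 - 1.932255e+07/2 = 2.442e+08 Hz
fH = 2.5391e+08 + 1.932255e+07/2 = 2.636e+08 Hz

BW=1.932e+07 Hz, fL=2.442e+08 Hz, fH=2.636e+08 Hz


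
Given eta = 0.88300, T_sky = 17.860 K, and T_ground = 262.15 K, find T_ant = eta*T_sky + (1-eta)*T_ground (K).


T_ant = 0.88300 * 17.860 + (1 - 0.88300) * 262.15 = 46.44 K

46.44 K


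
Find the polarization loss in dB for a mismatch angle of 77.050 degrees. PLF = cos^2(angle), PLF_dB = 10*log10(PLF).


PLF_linear = cos^2(77.050 deg) = 0.05022111
PLF_dB = 10 * log10(0.05022111) = -12.99 dB

-12.99 dB


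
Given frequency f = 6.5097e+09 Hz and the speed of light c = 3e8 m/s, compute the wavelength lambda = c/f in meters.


lambda = c / f = 3.0000e+08 / 6.5097e+09 = 0.04609 m

0.04609 m


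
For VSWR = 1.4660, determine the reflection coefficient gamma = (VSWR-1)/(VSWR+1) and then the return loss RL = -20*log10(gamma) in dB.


gamma = (1.4660 - 1) / (1.4660 + 1) = 0.1889700
RL = -20 * log10(0.1889700) = 14.47 dB

14.47 dB


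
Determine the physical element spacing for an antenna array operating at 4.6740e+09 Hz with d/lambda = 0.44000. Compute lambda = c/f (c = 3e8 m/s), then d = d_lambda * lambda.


lambda = c / f = 3.0000e+08 / 4.6740e+09 = 0.06418485 m
d = 0.44000 * 0.06418485 = 0.02824 m

0.02824 m


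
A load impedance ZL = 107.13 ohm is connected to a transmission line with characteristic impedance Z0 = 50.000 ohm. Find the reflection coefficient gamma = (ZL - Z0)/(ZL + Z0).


gamma = (107.13 - 50.000) / (107.13 + 50.000) = 0.3636

0.3636


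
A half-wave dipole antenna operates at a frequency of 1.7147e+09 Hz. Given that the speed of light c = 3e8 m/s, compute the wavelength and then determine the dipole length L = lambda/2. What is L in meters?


lambda = c / f = 3.0000e+08 / 1.7147e+09 = 0.1749577 m
L = lambda / 2 = 0.1749577 / 2 = 0.08748 m

0.08748 m
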